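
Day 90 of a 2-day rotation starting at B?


Shift A

Shifts: A, B
Start: B (index 1)
Day 90: (1 + 90 - 1) mod 2
= 90 mod 2
= 0
Index 0 → shift A


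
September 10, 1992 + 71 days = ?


November 20, 1992

Start: September 10, 1992
Add 71 days
September 10 → October 1: 30 - 10 + 1 = 21 days (71 - 21 = 50 left)
October 1 → November 1: 31 - 1 + 1 = 31 days (50 - 31 = 19 left)
November 1 + 19 = November 20, 1992


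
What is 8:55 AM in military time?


Input: 8:55 AM
AM hour stays: 8

08:55


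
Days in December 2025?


Month: December (month 12)
December has 31 days

31 days


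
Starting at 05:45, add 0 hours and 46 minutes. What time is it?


Start: 345 minutes from midnight
Add: 46 minutes
Total: 391 minutes
Hours: 391 ÷ 60 = 6 remainder 31

06:31


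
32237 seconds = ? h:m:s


8h 57m 17s

Hours: 32237 ÷ 3600 = 8 remainder 3437
Minutes: 3437 ÷ 60 = 57 remainder 17
Seconds: 17


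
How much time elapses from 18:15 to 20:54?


End time in minutes: 20×60 + 54 = 1254
Start time in minutes: 18×60 + 15 = 1095
Difference = 1254 - 1095 = 159 minutes
= 2 hours 39 minutes

2h 39m


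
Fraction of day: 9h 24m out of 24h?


Total minutes: 9×60 + 24 = 564
Day = 24×60 = 1440 minutes
Fraction = 564/1440 ≈ 0.3917
As a percentage: 564/1440 × 100 ≈ 39.17%

0.3917 (39.17%)


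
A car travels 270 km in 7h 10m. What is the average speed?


37.7 km/h

Distance: 270 km
Time: 7h 10m = 430 min = 430/60 = 43/6 hours
Speed = 270 ÷ (43/6) = 270 × 6 / 43 = 1620/43 ≈ 37.7 km/h


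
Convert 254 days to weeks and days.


36 weeks 2 days

Weeks: 254 ÷ 7 = 36 remainder 2


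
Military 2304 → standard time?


11:04 PM

Hour: 23
23 - 12 = 11 → PM


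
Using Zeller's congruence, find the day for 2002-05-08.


Zeller's congruence:
q=8, m=5, k=2, j=20
h = (8 + ⌊13×6/5⌋ + 2 + ⌊2/4⌋ + ⌊20/4⌋ - 2×20) mod 7
= (8 + 15 + 2 + 0 + 5 - 40) mod 7
= -10 mod 7 = 4
h=4 → Wednesday

Wednesday


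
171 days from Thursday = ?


Start: Thursday (index 3)
(3 + 171) mod 7
= 174 mod 7
= 6
Index 6 → Sunday

Sunday


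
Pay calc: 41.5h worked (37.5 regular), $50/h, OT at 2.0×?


$2275.00

Regular: 37.5h × $50 = $1875.00
Overtime: 41.5 - 37.5 = 4.0h
OT pay: 4.0h × $50 × 2.0 = $400.00
Total = $1875.00 + $400.00 = $2275.00


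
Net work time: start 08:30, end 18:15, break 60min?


Total time = (18×60+15) - (8×60+30)
= 1095 - 510 = 585 min
Minus break: 585 - 60 = 525 min
= 8h 45m

8h 45m (525 minutes)


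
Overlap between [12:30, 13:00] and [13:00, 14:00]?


0 minutes

Meeting A: 750-780 (in minutes from midnight)
Meeting B: 780-840
Overlap start = max(750, 780) = 780
Overlap end = min(780, 840) = 780
Overlap = max(0, 780 - 780) = 0 min


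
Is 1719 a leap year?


Rules: divisible by 4 AND (not by 100 OR by 400)
1719 ÷ 4 = 429 remainder 3 → not divisible by 4
Not divisible by 4 → not a leap year

No


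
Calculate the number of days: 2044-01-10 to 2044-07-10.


182 days

From January 10, 2044 to July 10, 2044
Rest of January 2044: 31 - 10 = 21
Full months: February 2044 29, March 31, April 30, May 31, June 30
Days into July 2044: 10
Total = 21 + 29 + 31 + 30 + 31 + 30 + 10 = 182 days


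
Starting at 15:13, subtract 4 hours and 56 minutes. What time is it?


Start: 913 minutes from midnight
Subtract: 296 minutes
Remaining: 913 - 296 = 617
Hours: 10, Minutes: 17

10:17


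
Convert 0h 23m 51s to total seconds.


1431 seconds

Hours: 0 × 3600 = 0
Minutes: 23 × 60 = 1380
Seconds: 51
Total = 0 + 1380 + 51 = 1431


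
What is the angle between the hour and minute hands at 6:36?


Hour hand = 6×30 + 36×0.5 = 198.0°
Minute hand = 36×6 = 216°
Difference = |198.0 - 216| = 18.0°

18.0°


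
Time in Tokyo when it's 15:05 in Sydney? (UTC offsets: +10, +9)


Time difference = UTC+9 - UTC+10 = -1 hours
New hour = (15 -1) mod 24
= 14 mod 24 = 14
Minutes unchanged → 14:05

14:05


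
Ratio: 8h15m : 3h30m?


Duration 1: 495 minutes
Duration 2: 210 minutes
Ratio = 495:210
GCD = 15
Simplified = 33:14
As a decimal: 33/14 ≈ 2.36

33:14 (2.36)


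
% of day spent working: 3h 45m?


Time: 225 minutes
Day: 1440 minutes
Percentage = (225/1440) × 100 ≈ 15.6%

15.6%


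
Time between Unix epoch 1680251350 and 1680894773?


Difference = 1680894773 - 1680251350 = 643423 seconds
In hours: 643423 / 3600 ≈ 178.7
In days: 643423 / 86400 ≈ 7.45

643423 seconds (178.7 hours / 7.45 days)


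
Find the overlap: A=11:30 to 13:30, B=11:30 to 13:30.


Meeting A: 690-810 (in minutes from midnight)
Meeting B: 690-810
Overlap start = max(690, 690) = 690
Overlap end = min(810, 810) = 810
Overlap = max(0, 810 - 690) = 120 min

120 minutes


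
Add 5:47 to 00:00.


05:47

Start: 0 minutes from midnight
Add: 347 minutes
Total: 347 minutes
Hours: 347 ÷ 60 = 5 remainder 47


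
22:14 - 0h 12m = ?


22:02

Start: 1334 minutes from midnight
Subtract: 12 minutes
Remaining: 1334 - 12 = 1322
Hours: 22, Minutes: 2


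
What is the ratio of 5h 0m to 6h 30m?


10:13 (0.77)

Duration 1: 300 minutes
Duration 2: 390 minutes
Ratio = 300:390
GCD = 30
Simplified = 10:13
As a decimal: 10/13 ≈ 0.77


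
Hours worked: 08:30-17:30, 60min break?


Total time = (17×60+30) - (8×60+30)
= 1050 - 510 = 540 min
Minus break: 540 - 60 = 480 min
= 8h 0m

8h 0m (480 minutes)


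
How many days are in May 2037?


Month: May (month 5)
May has 31 days

31 days


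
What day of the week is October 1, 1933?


Zeller's congruence:
q=1, m=10, k=33, j=19
h = (1 + ⌊13×11/5⌋ + 33 + ⌊33/4⌋ + ⌊19/4⌋ - 2×19) mod 7
= (1 + 28 + 33 + 8 + 4 - 38) mod 7
= 36 mod 7 = 1
h=1 → Sunday

Sunday


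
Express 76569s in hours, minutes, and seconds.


21h 16m 9s

Hours: 76569 ÷ 3600 = 21 remainder 969
Minutes: 969 ÷ 60 = 16 remainder 9
Seconds: 9


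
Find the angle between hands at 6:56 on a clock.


128.0°

Hour hand = 6×30 + 56×0.5 = 208.0°
Minute hand = 56×6 = 336°
Difference = |208.0 - 336| = 128.0°


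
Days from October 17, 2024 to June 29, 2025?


255 days

From October 17, 2024 to June 29, 2025
Rest of October 2024: 31 - 17 = 14
Full months: November 30, December 31, January 31, February 2025 28, March 31, April 30, May 31
Days into June 2025: 29
Total = 14 + 30 + 31 + 31 + 28 + 31 + 30 + 31 + 29 = 255 days


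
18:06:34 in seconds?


Hours: 18 × 3600 = 64800
Minutes: 6 × 60 = 360
Seconds: 34
Total = 64800 + 360 + 34 = 65194

65194 seconds


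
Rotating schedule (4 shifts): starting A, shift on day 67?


Shifts: A, B, C, D
Start: A (index 0)
Day 67: (0 + 67 - 1) mod 4
= 66 mod 4
= 2
Index 2 → shift C

Shift C


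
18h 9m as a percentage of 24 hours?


Total minutes: 18×60 + 9 = 1089
Day = 24×60 = 1440 minutes
Fraction = 1089/1440 ≈ 0.7563
As a percentage: 1089/1440 × 100 ≈ 75.63%

0.7563 (75.63%)


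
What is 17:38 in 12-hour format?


5:38 PM

Hour: 17
17 - 12 = 5 → PM


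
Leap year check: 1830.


No

Rules: divisible by 4 AND (not by 100 OR by 400)
1830 ÷ 4 = 457 remainder 2 → not divisible by 4
Not divisible by 4 → not a leap year


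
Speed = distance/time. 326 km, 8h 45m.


37.3 km/h

Distance: 326 km
Time: 8h 45m = 525 min = 525/60 = 35/4 hours
Speed = 326 ÷ (35/4) = 326 × 4 / 35 = 1304/35 ≈ 37.3 km/h


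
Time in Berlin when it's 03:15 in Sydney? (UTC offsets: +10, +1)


18:15 (previous day)

Time difference = UTC+1 - UTC+10 = -9 hours
New hour = (3 -9) mod 24
= -6 mod 24 = 18
Minutes unchanged → 18:15; -6 < 0 → previous day


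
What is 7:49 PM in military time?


Input: 7:49 PM
PM: 7 + 12 = 19

19:49


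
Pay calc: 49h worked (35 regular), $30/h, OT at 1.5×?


Regular: 35h × $30 = $1050.00
Overtime: 49 - 35 = 14h
OT pay: 14h × $30 × 1.5 = $630.00
Total = $1050.00 + $630.00 = $1680.00

$1680.00


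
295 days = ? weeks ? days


Weeks: 295 ÷ 7 = 42 remainder 1

42 weeks 1 days


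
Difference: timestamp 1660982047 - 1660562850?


419197 seconds (116.4 hours / 4.85 days)

Difference = 1660982047 - 1660562850 = 419197 seconds
In hours: 419197 / 3600 ≈ 116.4
In days: 419197 / 86400 ≈ 4.85


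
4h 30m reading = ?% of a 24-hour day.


18.8%

Time: 270 minutes
Day: 1440 minutes
Percentage = (270/1440) × 100 ≈ 18.8%


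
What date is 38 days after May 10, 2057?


June 17, 2057

Start: May 10, 2057
Add 38 days
May 10 → June 1: 31 - 10 + 1 = 22 days (38 - 22 = 16 left)
June 1 + 16 = June 17, 2057


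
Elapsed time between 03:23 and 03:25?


End time in minutes: 3×60 + 25 = 205
Start time in minutes: 3×60 + 23 = 203
Difference = 205 - 203 = 2 minutes
= 0 hours 2 minutes

0h 2m


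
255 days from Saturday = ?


Tuesday

Start: Saturday (index 5)
(5 + 255) mod 7
= 260 mod 7
= 1
Index 1 → Tuesday


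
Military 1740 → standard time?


Hour: 17
17 - 12 = 5 → PM

5:40 PM


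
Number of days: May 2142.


31 days

Month: May (month 5)
May has 31 days


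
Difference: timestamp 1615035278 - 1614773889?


Difference = 1615035278 - 1614773889 = 261389 seconds
In hours: 261389 / 3600 ≈ 72.6
In days: 261389 / 86400 ≈ 3.03

261389 seconds (72.6 hours / 3.03 days)


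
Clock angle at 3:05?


62.5°

Hour hand = 3×30 + 5×0.5 = 92.5°
Minute hand = 5×6 = 30°
Difference = |92.5 - 30| = 62.5°


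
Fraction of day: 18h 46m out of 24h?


0.7819 (78.19%)

Total minutes: 18×60 + 46 = 1126
Day = 24×60 = 1440 minutes
Fraction = 1126/1440 ≈ 0.7819
As a percentage: 1126/1440 × 100 ≈ 78.19%


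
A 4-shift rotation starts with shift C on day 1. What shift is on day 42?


Shift D

Shifts: A, B, C, D
Start: C (index 2)
Day 42: (2 + 42 - 1) mod 4
= 43 mod 4
= 3
Index 3 → shift D


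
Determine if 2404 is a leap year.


Yes

Rules: divisible by 4 AND (not by 100 OR by 400)
2404 ÷ 4 = 601 exactly → divisible by 4
2404 ÷ 100 = 24 remainder 4 → not divisible by 100
Divisible by 4 but not by 100 → leap year


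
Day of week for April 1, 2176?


Zeller's congruence:
q=1, m=4, k=76, j=21
h = (1 + ⌊13×5/5⌋ + 76 + ⌊76/4⌋ + ⌊21/4⌋ - 2×21) mod 7
= (1 + 13 + 76 + 19 + 5 - 42) mod 7
= 72 mod 7 = 2
h=2 → Monday

Monday


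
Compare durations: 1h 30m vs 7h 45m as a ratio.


6:31 (0.19)

Duration 1: 90 minutes
Duration 2: 465 minutes
Ratio = 90:465
GCD = 15
Simplified = 6:31
As a decimal: 6/31 ≈ 0.19


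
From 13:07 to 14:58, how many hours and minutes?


1h 51m

End time in minutes: 14×60 + 58 = 898
Start time in minutes: 13×60 + 7 = 787
Difference = 898 - 787 = 111 minutes
= 1 hours 51 minutes


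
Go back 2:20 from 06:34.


Start: 394 minutes from midnight
Subtract: 140 minutes
Remaining: 394 - 140 = 254
Hours: 4, Minutes: 14

04:14


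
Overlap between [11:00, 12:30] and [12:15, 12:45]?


15 minutes

Meeting A: 660-750 (in minutes from midnight)
Meeting B: 735-765
Overlap start = max(660, 735) = 735
Overlap end = min(750, 765) = 750
Overlap = max(0, 750 - 735) = 15 min


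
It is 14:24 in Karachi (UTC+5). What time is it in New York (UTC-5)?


04:24

Time difference = UTC-5 - UTC+5 = -10 hours
New hour = (14 -10) mod 24
= 4 mod 24 = 4
Minutes unchanged → 04:24


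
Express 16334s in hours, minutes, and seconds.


Hours: 16334 ÷ 3600 = 4 remainder 1934
Minutes: 1934 ÷ 60 = 32 remainder 14
Seconds: 14

4h 32m 14s


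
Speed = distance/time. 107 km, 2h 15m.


Distance: 107 km
Time: 2h 15m = 135 min = 135/60 = 9/4 hours
Speed = 107 ÷ (9/4) = 107 × 4 / 9 = 428/9 ≈ 47.6 km/h

47.6 km/h


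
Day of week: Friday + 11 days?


Start: Friday (index 4)
(4 + 11) mod 7
= 15 mod 7
= 1
Index 1 → Tuesday

Tuesday


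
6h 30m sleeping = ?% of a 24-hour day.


Time: 390 minutes
Day: 1440 minutes
Percentage = (390/1440) × 100 ≈ 27.1%

27.1%


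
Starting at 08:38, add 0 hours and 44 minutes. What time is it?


09:22

Start: 518 minutes from midnight
Add: 44 minutes
Total: 562 minutes
Hours: 562 ÷ 60 = 9 remainder 22


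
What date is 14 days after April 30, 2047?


May 14, 2047

Start: April 30, 2047
Add 14 days
April 30 → May 1: 30 - 30 + 1 = 1 days (14 - 1 = 13 left)
May 1 + 13 = May 14, 2047


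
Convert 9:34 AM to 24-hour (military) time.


09:34

Input: 9:34 AM
AM hour stays: 9


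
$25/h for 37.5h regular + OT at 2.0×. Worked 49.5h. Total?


$1537.50

Regular: 37.5h × $25 = $937.50
Overtime: 49.5 - 37.5 = 12.0h
OT pay: 12.0h × $25 × 2.0 = $600.00
Total = $937.50 + $600.00 = $1537.50


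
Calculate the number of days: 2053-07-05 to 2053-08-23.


From July 5, 2053 to August 23, 2053
Rest of July 2053: 31 - 5 = 26
Days into August 2053: 23
Total = 26 + 23 = 49 days

49 days


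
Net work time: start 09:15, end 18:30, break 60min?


8h 15m (495 minutes)

Total time = (18×60+30) - (9×60+15)
= 1110 - 555 = 555 min
Minus break: 555 - 60 = 495 min
= 8h 15m


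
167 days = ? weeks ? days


Weeks: 167 ÷ 7 = 23 remainder 6

23 weeks 6 days


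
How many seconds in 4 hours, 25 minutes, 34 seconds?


15934 seconds

Hours: 4 × 3600 = 14400
Minutes: 25 × 60 = 1500
Seconds: 34
Total = 14400 + 1500 + 34 = 15934


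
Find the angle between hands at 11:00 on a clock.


30.0°

Hour hand = 11×30 + 0×0.5 = 330.0°
Minute hand = 0×6 = 0°
Difference = |330.0 - 0| = 330.0°
Since > 180°: 360 - 330.0 = 30.0°


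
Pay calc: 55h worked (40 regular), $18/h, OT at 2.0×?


$1260.00

Regular: 40h × $18 = $720.00
Overtime: 55 - 40 = 15h
OT pay: 15h × $18 × 2.0 = $540.00
Total = $720.00 + $540.00 = $1260.00


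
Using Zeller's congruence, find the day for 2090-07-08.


Zeller's congruence:
q=8, m=7, k=90, j=20
h = (8 + ⌊13×8/5⌋ + 90 + ⌊90/4⌋ + ⌊20/4⌋ - 2×20) mod 7
= (8 + 20 + 90 + 22 + 5 - 40) mod 7
= 105 mod 7 = 0
h=0 → Saturday

Saturday


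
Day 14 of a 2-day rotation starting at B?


Shift A

Shifts: A, B
Start: B (index 1)
Day 14: (1 + 14 - 1) mod 2
= 14 mod 2
= 0
Index 0 → shift A


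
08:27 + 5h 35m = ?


Start: 507 minutes from midnight
Add: 335 minutes
Total: 842 minutes
Hours: 842 ÷ 60 = 14 remainder 2

14:02


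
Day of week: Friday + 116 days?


Tuesday

Start: Friday (index 4)
(4 + 116) mod 7
= 120 mod 7
= 1
Index 1 → Tuesday


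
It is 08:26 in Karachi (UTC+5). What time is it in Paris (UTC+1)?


04:26

Time difference = UTC+1 - UTC+5 = -4 hours
New hour = (8 -4) mod 24
= 4 mod 24 = 4
Minutes unchanged → 04:26


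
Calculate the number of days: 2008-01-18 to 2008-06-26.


160 days

From January 18, 2008 to June 26, 2008
Rest of January 2008: 31 - 18 = 13
Full months: February 2008 29, March 31, April 30, May 31
Days into June 2008: 26
Total = 13 + 29 + 31 + 30 + 31 + 26 = 160 days


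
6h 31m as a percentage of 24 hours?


Total minutes: 6×60 + 31 = 391
Day = 24×60 = 1440 minutes
Fraction = 391/1440 ≈ 0.2715
As a percentage: 391/1440 × 100 ≈ 27.15%

0.2715 (27.15%)


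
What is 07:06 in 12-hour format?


7:06 AM

Hour: 7
7 < 12 → AM


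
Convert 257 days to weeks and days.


Weeks: 257 ÷ 7 = 36 remainder 5

36 weeks 5 days


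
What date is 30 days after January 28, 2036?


February 27, 2036

Start: January 28, 2036
Add 30 days
January 28 → February 1: 31 - 28 + 1 = 4 days (30 - 4 = 26 left)
February 1 + 26 = February 27, 2036


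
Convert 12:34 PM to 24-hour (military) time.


Input: 12:34 PM
12 PM → 12 (noon)

12:34


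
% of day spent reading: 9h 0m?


Time: 540 minutes
Day: 1440 minutes
Percentage = (540/1440) × 100 = 37.5%

37.5%


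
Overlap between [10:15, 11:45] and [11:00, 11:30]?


30 minutes

Meeting A: 615-705 (in minutes from midnight)
Meeting B: 660-690
Overlap start = max(615, 660) = 660
Overlap end = min(705, 690) = 690
Overlap = max(0, 690 - 660) = 30 min


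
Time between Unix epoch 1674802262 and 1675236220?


Difference = 1675236220 - 1674802262 = 433958 seconds
In hours: 433958 / 3600 ≈ 120.5
In days: 433958 / 86400 ≈ 5.02

433958 seconds (120.5 hours / 5.02 days)


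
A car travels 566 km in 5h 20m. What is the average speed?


Distance: 566 km
Time: 5h 20m = 320 min = 320/60 = 16/3 hours
Speed = 566 ÷ (16/3) = 566 × 3 / 16 = 1698/16 ≈ 106.1 km/h

106.1 km/h


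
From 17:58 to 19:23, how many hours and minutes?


End time in minutes: 19×60 + 23 = 1163
Start time in minutes: 17×60 + 58 = 1078
Difference = 1163 - 1078 = 85 minutes
= 1 hours 25 minutes

1h 25m


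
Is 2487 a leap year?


Rules: divisible by 4 AND (not by 100 OR by 400)
2487 ÷ 4 = 621 remainder 3 → not divisible by 4
Not divisible by 4 → not a leap year

No


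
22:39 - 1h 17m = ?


21:22

Start: 1359 minutes from midnight
Subtract: 77 minutes
Remaining: 1359 - 77 = 1282
Hours: 21, Minutes: 22


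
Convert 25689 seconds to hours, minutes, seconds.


7h 8m 9s

Hours: 25689 ÷ 3600 = 7 remainder 489
Minutes: 489 ÷ 60 = 8 remainder 9
Seconds: 9


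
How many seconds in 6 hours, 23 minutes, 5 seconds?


22985 seconds

Hours: 6 × 3600 = 21600
Minutes: 23 × 60 = 1380
Seconds: 5
Total = 21600 + 1380 + 5 = 22985


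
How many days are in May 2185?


Month: May (month 5)
May has 31 days

31 days


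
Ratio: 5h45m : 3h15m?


23:13 (1.77)

Duration 1: 345 minutes
Duration 2: 195 minutes
Ratio = 345:195
GCD = 15
Simplified = 23:13
As a decimal: 23/13 ≈ 1.77


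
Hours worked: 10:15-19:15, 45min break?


8h 15m (495 minutes)

Total time = (19×60+15) - (10×60+15)
= 1155 - 615 = 540 min
Minus break: 540 - 45 = 495 min
= 8h 15m


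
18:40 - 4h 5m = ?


Start: 1120 minutes from midnight
Subtract: 245 minutes
Remaining: 1120 - 245 = 875
Hours: 14, Minutes: 35

14:35


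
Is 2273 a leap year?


No

Rules: divisible by 4 AND (not by 100 OR by 400)
2273 ÷ 4 = 568 remainder 1 → not divisible by 4
Not divisible by 4 → not a leap year


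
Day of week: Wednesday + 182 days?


Start: Wednesday (index 2)
(2 + 182) mod 7
= 184 mod 7
= 2
Index 2 → Wednesday

Wednesday


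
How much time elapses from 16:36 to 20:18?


3h 42m

End time in minutes: 20×60 + 18 = 1218
Start time in minutes: 16×60 + 36 = 996
Difference = 1218 - 996 = 222 minutes
= 3 hours 42 minutes


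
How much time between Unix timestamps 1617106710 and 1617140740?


Difference = 1617140740 - 1617106710 = 34030 seconds
In hours: 34030 / 3600 ≈ 9.5
In days: 34030 / 86400 ≈ 0.39

34030 seconds (9.5 hours / 0.39 days)


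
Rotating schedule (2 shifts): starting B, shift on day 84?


Shift A

Shifts: A, B
Start: B (index 1)
Day 84: (1 + 84 - 1) mod 2
= 84 mod 2
= 0
Index 0 → shift A


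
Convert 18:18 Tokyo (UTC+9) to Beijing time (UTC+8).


Time difference = UTC+8 - UTC+9 = -1 hours
New hour = (18 -1) mod 24
= 17 mod 24 = 17
Minutes unchanged → 17:18

17:18


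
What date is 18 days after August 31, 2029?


Start: August 31, 2029
Add 18 days
August 31 → September 1: 31 - 31 + 1 = 1 days (18 - 1 = 17 left)
September 1 + 17 = September 18, 2029

September 18, 2029


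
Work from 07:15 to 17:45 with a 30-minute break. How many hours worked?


10h 0m (600 minutes)

Total time = (17×60+45) - (7×60+15)
= 1065 - 435 = 630 min
Minus break: 630 - 30 = 600 min
= 10h 0m


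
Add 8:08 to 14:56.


Start: 896 minutes from midnight
Add: 488 minutes
Total: 1384 minutes
Hours: 1384 ÷ 60 = 23 remainder 4

23:04


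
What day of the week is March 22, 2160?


Zeller's congruence:
q=22, m=3, k=60, j=21
h = (22 + ⌊13×4/5⌋ + 60 + ⌊60/4⌋ + ⌊21/4⌋ - 2×21) mod 7
= (22 + 10 + 60 + 15 + 5 - 42) mod 7
= 70 mod 7 = 0
h=0 → Saturday

Saturday


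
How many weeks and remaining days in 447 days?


63 weeks 6 days

Weeks: 447 ÷ 7 = 63 remainder 6


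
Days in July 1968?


31 days

Month: July (month 7)
July has 31 days


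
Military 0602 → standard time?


6:02 AM

Hour: 6
6 < 12 → AM


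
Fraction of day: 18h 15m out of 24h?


0.7604 (76.04%)

Total minutes: 18×60 + 15 = 1095
Day = 24×60 = 1440 minutes
Fraction = 1095/1440 ≈ 0.7604
As a percentage: 1095/1440 × 100 ≈ 76.04%


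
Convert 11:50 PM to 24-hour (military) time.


Input: 11:50 PM
PM: 11 + 12 = 23

23:50


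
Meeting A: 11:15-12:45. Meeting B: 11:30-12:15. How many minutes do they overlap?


Meeting A: 675-765 (in minutes from midnight)
Meeting B: 690-735
Overlap start = max(675, 690) = 690
Overlap end = min(765, 735) = 735
Overlap = max(0, 735 - 690) = 45 min

45 minutes


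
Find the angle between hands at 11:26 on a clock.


173.0°

Hour hand = 11×30 + 26×0.5 = 343.0°
Minute hand = 26×6 = 156°
Difference = |343.0 - 156| = 187.0°
Since > 180°: 360 - 187.0 = 173.0°


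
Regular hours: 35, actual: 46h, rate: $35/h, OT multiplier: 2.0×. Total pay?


$1995.00

Regular: 35h × $35 = $1225.00
Overtime: 46 - 35 = 11h
OT pay: 11h × $35 × 2.0 = $770.00
Total = $1225.00 + $770.00 = $1995.00


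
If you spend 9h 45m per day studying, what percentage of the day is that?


Time: 585 minutes
Day: 1440 minutes
Percentage = (585/1440) × 100 ≈ 40.6%

40.6%


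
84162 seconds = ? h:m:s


23h 22m 42s

Hours: 84162 ÷ 3600 = 23 remainder 1362
Minutes: 1362 ÷ 60 = 22 remainder 42
Seconds: 42


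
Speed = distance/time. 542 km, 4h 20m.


Distance: 542 km
Time: 4h 20m = 260 min = 260/60 = 13/3 hours
Speed = 542 ÷ (13/3) = 542 × 3 / 13 = 1626/13 ≈ 125.1 km/h

125.1 km/h


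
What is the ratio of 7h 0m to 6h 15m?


Duration 1: 420 minutes
Duration 2: 375 minutes
Ratio = 420:375
GCD = 15
Simplified = 28:25
As a decimal: 28/25 = 1.12

28:25 (1.12)


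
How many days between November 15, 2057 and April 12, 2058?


148 days

From November 15, 2057 to April 12, 2058
Rest of November 2057: 30 - 15 = 15
Full months: December 31, January 31, February 2058 28, March 31
Days into April 2058: 12
Total = 15 + 31 + 31 + 28 + 31 + 12 = 148 days


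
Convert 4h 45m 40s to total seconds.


17140 seconds

Hours: 4 × 3600 = 14400
Minutes: 45 × 60 = 2700
Seconds: 40
Total = 14400 + 2700 + 40 = 17140


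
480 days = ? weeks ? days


68 weeks 4 days

Weeks: 480 ÷ 7 = 68 remainder 4


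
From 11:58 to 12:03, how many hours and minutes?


0h 5m

End time in minutes: 12×60 + 3 = 723
Start time in minutes: 11×60 + 58 = 718
Difference = 723 - 718 = 5 minutes
= 0 hours 5 minutes


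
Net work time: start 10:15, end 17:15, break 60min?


Total time = (17×60+15) - (10×60+15)
= 1035 - 615 = 420 min
Minus break: 420 - 60 = 360 min
= 6h 0m

6h 0m (360 minutes)


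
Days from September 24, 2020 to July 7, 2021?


From September 24, 2020 to July 7, 2021
Rest of September 2020: 30 - 24 = 6
Full months: October 31, November 30, December 31, January 31, February 2021 28, March 31, April 30, May 31, June 30
Days into July 2021: 7
Total = 6 + 31 + 30 + 31 + 31 + 28 + 31 + 30 + 31 + 30 + 7 = 286 days

286 days


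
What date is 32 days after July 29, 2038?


August 30, 2038

Start: July 29, 2038
Add 32 days
July 29 → August 1: 31 - 29 + 1 = 3 days (32 - 3 = 29 left)
August 1 + 29 = August 30, 2038


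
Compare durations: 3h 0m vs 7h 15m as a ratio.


12:29 (0.41)

Duration 1: 180 minutes
Duration 2: 435 minutes
Ratio = 180:435
GCD = 15
Simplified = 12:29
As a decimal: 12/29 ≈ 0.41


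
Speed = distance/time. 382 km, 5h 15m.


72.8 km/h

Distance: 382 km
Time: 5h 15m = 315 min = 315/60 = 21/4 hours
Speed = 382 ÷ (21/4) = 382 × 4 / 21 = 1528/21 ≈ 72.8 km/h


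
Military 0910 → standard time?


Hour: 9
9 < 12 → AM

9:10 AM


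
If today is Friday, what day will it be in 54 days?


Wednesday

Start: Friday (index 4)
(4 + 54) mod 7
= 58 mod 7
= 2
Index 2 → Wednesday


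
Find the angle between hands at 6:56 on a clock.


128.0°

Hour hand = 6×30 + 56×0.5 = 208.0°
Minute hand = 56×6 = 336°
Difference = |208.0 - 336| = 128.0°


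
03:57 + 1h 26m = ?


05:23

Start: 237 minutes from midnight
Add: 86 minutes
Total: 323 minutes
Hours: 323 ÷ 60 = 5 remainder 23


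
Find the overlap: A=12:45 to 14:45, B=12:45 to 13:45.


60 minutes

Meeting A: 765-885 (in minutes from midnight)
Meeting B: 765-825
Overlap start = max(765, 765) = 765
Overlap end = min(885, 825) = 825
Overlap = max(0, 825 - 765) = 60 min


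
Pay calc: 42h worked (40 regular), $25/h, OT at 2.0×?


$1100.00

Regular: 40h × $25 = $1000.00
Overtime: 42 - 40 = 2h
OT pay: 2h × $25 × 2.0 = $100.00
Total = $1000.00 + $100.00 = $1100.00


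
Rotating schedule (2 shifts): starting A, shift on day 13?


Shifts: A, B
Start: A (index 0)
Day 13: (0 + 13 - 1) mod 2
= 12 mod 2
= 0
Index 0 → shift A

Shift A


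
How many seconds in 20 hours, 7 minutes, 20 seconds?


72440 seconds

Hours: 20 × 3600 = 72000
Minutes: 7 × 60 = 420
Seconds: 20
Total = 72000 + 420 + 20 = 72440


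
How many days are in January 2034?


31 days

Month: January (month 1)
January has 31 days


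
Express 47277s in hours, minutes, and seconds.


13h 7m 57s

Hours: 47277 ÷ 3600 = 13 remainder 477
Minutes: 477 ÷ 60 = 7 remainder 57
Seconds: 57


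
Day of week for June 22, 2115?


Saturday

Zeller's congruence:
q=22, m=6, k=15, j=21
h = (22 + ⌊13×7/5⌋ + 15 + ⌊15/4⌋ + ⌊21/4⌋ - 2×21) mod 7
= (22 + 18 + 15 + 3 + 5 - 42) mod 7
= 21 mod 7 = 0
h=0 → Saturday


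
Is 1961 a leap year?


No

Rules: divisible by 4 AND (not by 100 OR by 400)
1961 ÷ 4 = 490 remainder 1 → not divisible by 4
Not divisible by 4 → not a leap year


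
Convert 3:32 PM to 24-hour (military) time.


15:32

Input: 3:32 PM
PM: 3 + 12 = 15


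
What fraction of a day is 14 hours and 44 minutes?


Total minutes: 14×60 + 44 = 884
Day = 24×60 = 1440 minutes
Fraction = 884/1440 ≈ 0.6139
As a percentage: 884/1440 × 100 ≈ 61.39%

0.6139 (61.39%)


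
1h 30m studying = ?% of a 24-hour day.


Time: 90 minutes
Day: 1440 minutes
Percentage = (90/1440) × 100 ≈ 6.3%

6.3%


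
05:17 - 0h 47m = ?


04:30

Start: 317 minutes from midnight
Subtract: 47 minutes
Remaining: 317 - 47 = 270
Hours: 4, Minutes: 30


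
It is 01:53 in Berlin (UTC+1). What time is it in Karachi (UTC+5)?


Time difference = UTC+5 - UTC+1 = +4 hours
New hour = (1 + 4) mod 24
= 5 mod 24 = 5
Minutes unchanged → 05:53

05:53


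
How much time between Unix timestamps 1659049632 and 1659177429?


127797 seconds (35.5 hours / 1.48 days)

Difference = 1659177429 - 1659049632 = 127797 seconds
In hours: 127797 / 3600 ≈ 35.5
In days: 127797 / 86400 ≈ 1.48


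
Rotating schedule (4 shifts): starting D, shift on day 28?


Shift C

Shifts: A, B, C, D
Start: D (index 3)
Day 28: (3 + 28 - 1) mod 4
= 30 mod 4
= 2
Index 2 → shift C


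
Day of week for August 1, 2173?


Sunday

Zeller's congruence:
q=1, m=8, k=73, j=21
h = (1 + ⌊13×9/5⌋ + 73 + ⌊73/4⌋ + ⌊21/4⌋ - 2×21) mod 7
= (1 + 23 + 73 + 18 + 5 - 42) mod 7
= 78 mod 7 = 1
h=1 → Sunday


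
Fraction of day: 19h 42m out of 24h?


Total minutes: 19×60 + 42 = 1182
Day = 24×60 = 1440 minutes
Fraction = 1182/1440 ≈ 0.8208
As a percentage: 1182/1440 × 100 ≈ 82.08%

0.8208 (82.08%)


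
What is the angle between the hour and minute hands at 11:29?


170.5°

Hour hand = 11×30 + 29×0.5 = 344.5°
Minute hand = 29×6 = 174°
Difference = |344.5 - 174| = 170.5°


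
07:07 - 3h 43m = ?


03:24

Start: 427 minutes from midnight
Subtract: 223 minutes
Remaining: 427 - 223 = 204
Hours: 3, Minutes: 24


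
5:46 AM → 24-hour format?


05:46

Input: 5:46 AM
AM hour stays: 5


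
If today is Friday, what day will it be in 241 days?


Start: Friday (index 4)
(4 + 241) mod 7
= 245 mod 7
= 0
Index 0 → Monday

Monday


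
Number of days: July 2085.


31 days

Month: July (month 7)
July has 31 days


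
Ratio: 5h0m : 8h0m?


Duration 1: 300 minutes
Duration 2: 480 minutes
Ratio = 300:480
GCD = 60
Simplified = 5:8
As a decimal: 5/8 ≈ 0.63

5:8 (0.63)


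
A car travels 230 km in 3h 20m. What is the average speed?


Distance: 230 km
Time: 3h 20m = 200 min = 200/60 = 10/3 hours
Speed = 230 ÷ (10/3) = 230 × 3 / 10 = 690/10 = 69.0 km/h

69.0 km/h


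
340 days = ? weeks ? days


Weeks: 340 ÷ 7 = 48 remainder 4

48 weeks 4 days


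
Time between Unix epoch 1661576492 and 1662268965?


Difference = 1662268965 - 1661576492 = 692473 seconds
In hours: 692473 / 3600 ≈ 192.4
In days: 692473 / 86400 ≈ 8.01

692473 seconds (192.4 hours / 8.01 days)


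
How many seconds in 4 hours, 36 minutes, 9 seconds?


16569 seconds

Hours: 4 × 3600 = 14400
Minutes: 36 × 60 = 2160
Seconds: 9
Total = 14400 + 2160 + 9 = 16569


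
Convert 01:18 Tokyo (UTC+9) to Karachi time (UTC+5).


21:18 (previous day)

Time difference = UTC+5 - UTC+9 = -4 hours
New hour = (1 -4) mod 24
= -3 mod 24 = 21
Minutes unchanged → 21:18; -3 < 0 → previous day


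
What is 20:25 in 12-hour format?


8:25 PM

Hour: 20
20 - 12 = 8 → PM


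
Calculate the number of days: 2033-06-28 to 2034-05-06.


From June 28, 2033 to May 6, 2034
Rest of June 2033: 30 - 28 = 2
Full months: July 31, August 31, September 30, October 31, November 30, December 31, January 31, February 2034 28, March 31, April 30
Days into May 2034: 6
Total = 2 + 31 + 31 + 30 + 31 + 30 + 31 + 31 + 28 + 31 + 30 + 6 = 312 days

312 days


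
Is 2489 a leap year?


Rules: divisible by 4 AND (not by 100 OR by 400)
2489 ÷ 4 = 622 remainder 1 → not divisible by 4
Not divisible by 4 → not a leap year

No


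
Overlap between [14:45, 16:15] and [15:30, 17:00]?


Meeting A: 885-975 (in minutes from midnight)
Meeting B: 930-1020
Overlap start = max(885, 930) = 930
Overlap end = min(975, 1020) = 975
Overlap = max(0, 975 - 930) = 45 min

45 minutes


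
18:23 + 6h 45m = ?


Start: 1103 minutes from midnight
Add: 405 minutes
Total: 1508 minutes
Hours: 1508 ÷ 60 = 25 remainder 8
25 ≥ 24 → 25 - 24 = 1 (next day)

01:08 (next day)


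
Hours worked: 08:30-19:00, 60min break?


9h 30m (570 minutes)

Total time = (19×60+0) - (8×60+30)
= 1140 - 510 = 630 min
Minus break: 630 - 60 = 570 min
= 9h 30m


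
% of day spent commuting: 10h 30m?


43.8%

Time: 630 minutes
Day: 1440 minutes
Percentage = (630/1440) × 100 ≈ 43.8%


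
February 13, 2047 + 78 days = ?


Start: February 13, 2047
Add 78 days
February 13 → March 1: 28 - 13 + 1 = 16 days (78 - 16 = 62 left)
March 1 → April 1: 31 - 1 + 1 = 31 days (62 - 31 = 31 left)
April 1 → May 1: 30 - 1 + 1 = 30 days (31 - 30 = 1 left)
May 1 + 1 = May 2, 2047

May 2, 2047


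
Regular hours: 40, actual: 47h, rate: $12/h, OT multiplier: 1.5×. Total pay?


Regular: 40h × $12 = $480.00
Overtime: 47 - 40 = 7h
OT pay: 7h × $12 × 1.5 = $126.00
Total = $480.00 + $126.00 = $606.00

$606.00


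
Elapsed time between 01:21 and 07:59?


End time in minutes: 7×60 + 59 = 479
Start time in minutes: 1×60 + 21 = 81
Difference = 479 - 81 = 398 minutes
= 6 hours 38 minutes

6h 38m


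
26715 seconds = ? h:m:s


Hours: 26715 ÷ 3600 = 7 remainder 1515
Minutes: 1515 ÷ 60 = 25 remainder 15
Seconds: 15

7h 25m 15s


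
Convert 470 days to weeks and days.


67 weeks 1 days

Weeks: 470 ÷ 7 = 67 remainder 1


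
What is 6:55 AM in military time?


Input: 6:55 AM
AM hour stays: 6

06:55


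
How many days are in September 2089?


Month: September (month 9)
September has 30 days

30 days


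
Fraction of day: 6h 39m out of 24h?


Total minutes: 6×60 + 39 = 399
Day = 24×60 = 1440 minutes
Fraction = 399/1440 ≈ 0.2771
As a percentage: 399/1440 × 100 ≈ 27.71%

0.2771 (27.71%)


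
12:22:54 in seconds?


Hours: 12 × 3600 = 43200
Minutes: 22 × 60 = 1320
Seconds: 54
Total = 43200 + 1320 + 54 = 44574

44574 seconds


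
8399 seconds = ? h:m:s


2h 19m 59s

Hours: 8399 ÷ 3600 = 2 remainder 1199
Minutes: 1199 ÷ 60 = 19 remainder 59
Seconds: 59


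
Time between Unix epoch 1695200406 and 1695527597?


327191 seconds (90.9 hours / 3.79 days)

Difference = 1695527597 - 1695200406 = 327191 seconds
In hours: 327191 / 3600 ≈ 90.9
In days: 327191 / 86400 ≈ 3.79


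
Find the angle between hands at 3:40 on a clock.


130.0°

Hour hand = 3×30 + 40×0.5 = 110.0°
Minute hand = 40×6 = 240°
Difference = |110.0 - 240| = 130.0°


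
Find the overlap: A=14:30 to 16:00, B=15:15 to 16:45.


Meeting A: 870-960 (in minutes from midnight)
Meeting B: 915-1005
Overlap start = max(870, 915) = 915
Overlap end = min(960, 1005) = 960
Overlap = max(0, 960 - 915) = 45 min

45 minutes


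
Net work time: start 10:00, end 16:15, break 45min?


Total time = (16×60+15) - (10×60+0)
= 975 - 600 = 375 min
Minus break: 375 - 45 = 330 min
= 5h 30m

5h 30m (330 minutes)


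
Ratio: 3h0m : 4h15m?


12:17 (0.71)

Duration 1: 180 minutes
Duration 2: 255 minutes
Ratio = 180:255
GCD = 15
Simplified = 12:17
As a decimal: 12/17 ≈ 0.71


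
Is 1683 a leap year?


No

Rules: divisible by 4 AND (not by 100 OR by 400)
1683 ÷ 4 = 420 remainder 3 → not divisible by 4
Not divisible by 4 → not a leap year


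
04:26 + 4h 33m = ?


Start: 266 minutes from midnight
Add: 273 minutes
Total: 539 minutes
Hours: 539 ÷ 60 = 8 remainder 59

08:59


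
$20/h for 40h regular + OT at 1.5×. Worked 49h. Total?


Regular: 40h × $20 = $800.00
Overtime: 49 - 40 = 9h
OT pay: 9h × $20 × 1.5 = $270.00
Total = $800.00 + $270.00 = $1070.00

$1070.00


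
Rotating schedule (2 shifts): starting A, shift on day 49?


Shift A

Shifts: A, B
Start: A (index 0)
Day 49: (0 + 49 - 1) mod 2
= 48 mod 2
= 0
Index 0 → shift A


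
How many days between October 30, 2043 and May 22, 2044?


From October 30, 2043 to May 22, 2044
Rest of October 2043: 31 - 30 = 1
Full months: November 30, December 31, January 31, February 2044 29, March 31, April 30
Days into May 2044: 22
Total = 1 + 30 + 31 + 31 + 29 + 31 + 30 + 22 = 205 days

205 days


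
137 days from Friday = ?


Start: Friday (index 4)
(4 + 137) mod 7
= 141 mod 7
= 1
Index 1 → Tuesday

Tuesday


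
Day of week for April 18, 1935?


Zeller's congruence:
q=18, m=4, k=35, j=19
h = (18 + ⌊13×5/5⌋ + 35 + ⌊35/4⌋ + ⌊19/4⌋ - 2×19) mod 7
= (18 + 13 + 35 + 8 + 4 - 38) mod 7
= 40 mod 7 = 5
h=5 → Thursday

Thursday


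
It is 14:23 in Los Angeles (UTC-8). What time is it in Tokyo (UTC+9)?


07:23 (next day)

Time difference = UTC+9 - UTC-8 = +17 hours
New hour = (14 + 17) mod 24
= 31 mod 24 = 7
Minutes unchanged → 07:23; 31 ≥ 24 → next day


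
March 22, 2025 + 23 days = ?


Start: March 22, 2025
Add 23 days
March 22 → April 1: 31 - 22 + 1 = 10 days (23 - 10 = 13 left)
April 1 + 13 = April 14, 2025

April 14, 2025


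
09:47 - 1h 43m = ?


Start: 587 minutes from midnight
Subtract: 103 minutes
Remaining: 587 - 103 = 484
Hours: 8, Minutes: 4

08:04


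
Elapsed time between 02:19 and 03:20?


1h 1m

End time in minutes: 3×60 + 20 = 200
Start time in minutes: 2×60 + 19 = 139
Difference = 200 - 139 = 61 minutes
= 1 hours 1 minutes


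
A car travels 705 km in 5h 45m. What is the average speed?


Distance: 705 km
Time: 5h 45m = 345 min = 345/60 = 23/4 hours
Speed = 705 ÷ (23/4) = 705 × 4 / 23 = 2820/23 ≈ 122.6 km/h

122.6 km/h


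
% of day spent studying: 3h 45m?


15.6%

Time: 225 minutes
Day: 1440 minutes
Percentage = (225/1440) × 100 ≈ 15.6%


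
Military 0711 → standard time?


7:11 AM

Hour: 7
7 < 12 → AM


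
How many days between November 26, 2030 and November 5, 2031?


344 days

From November 26, 2030 to November 5, 2031
Rest of November 2030: 30 - 26 = 4
Full months: December 31, January 31, February 2031 28, March 31, April 30, May 31, June 30, July 31, August 31, September 30, October 31
Days into November 2031: 5
Total = 4 + 31 + 31 + 28 + 31 + 30 + 31 + 30 + 31 + 31 + 30 + 31 + 5 = 344 days


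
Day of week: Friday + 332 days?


Monday

Start: Friday (index 4)
(4 + 332) mod 7
= 336 mod 7
= 0
Index 0 → Monday


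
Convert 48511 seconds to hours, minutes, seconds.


13h 28m 31s

Hours: 48511 ÷ 3600 = 13 remainder 1711
Minutes: 1711 ÷ 60 = 28 remainder 31
Seconds: 31


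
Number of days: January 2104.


31 days

Month: January (month 1)
January has 31 days


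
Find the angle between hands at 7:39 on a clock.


Hour hand = 7×30 + 39×0.5 = 229.5°
Minute hand = 39×6 = 234°
Difference = |229.5 - 234| = 4.5°

4.5°


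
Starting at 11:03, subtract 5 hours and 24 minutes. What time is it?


05:39

Start: 663 minutes from midnight
Subtract: 324 minutes
Remaining: 663 - 324 = 339
Hours: 5, Minutes: 39


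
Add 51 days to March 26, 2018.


May 16, 2018

Start: March 26, 2018
Add 51 days
March 26 → April 1: 31 - 26 + 1 = 6 days (51 - 6 = 45 left)
April 1 → May 1: 30 - 1 + 1 = 30 days (45 - 30 = 15 left)
May 1 + 15 = May 16, 2018


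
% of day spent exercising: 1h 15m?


5.2%

Time: 75 minutes
Day: 1440 minutes
Percentage = (75/1440) × 100 ≈ 5.2%


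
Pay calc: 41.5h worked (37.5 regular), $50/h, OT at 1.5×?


Regular: 37.5h × $50 = $1875.00
Overtime: 41.5 - 37.5 = 4.0h
OT pay: 4.0h × $50 × 1.5 = $300.00
Total = $1875.00 + $300.00 = $2175.00

$2175.00


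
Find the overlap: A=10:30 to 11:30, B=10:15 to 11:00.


Meeting A: 630-690 (in minutes from midnight)
Meeting B: 615-660
Overlap start = max(630, 615) = 630
Overlap end = min(690, 660) = 660
Overlap = max(0, 660 - 630) = 30 min

30 minutes


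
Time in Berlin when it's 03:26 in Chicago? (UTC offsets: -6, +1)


Time difference = UTC+1 - UTC-6 = +7 hours
New hour = (3 + 7) mod 24
= 10 mod 24 = 10
Minutes unchanged → 10:26

10:26


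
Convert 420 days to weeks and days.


Weeks: 420 ÷ 7 = 60 remainder 0

60 weeks 0 days


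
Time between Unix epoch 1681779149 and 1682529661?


Difference = 1682529661 - 1681779149 = 750512 seconds
In hours: 750512 / 3600 ≈ 208.5
In days: 750512 / 86400 ≈ 8.69

750512 seconds (208.5 hours / 8.69 days)


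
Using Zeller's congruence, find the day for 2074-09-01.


Zeller's congruence:
q=1, m=9, k=74, j=20
h = (1 + ⌊13×10/5⌋ + 74 + ⌊74/4⌋ + ⌊20/4⌋ - 2×20) mod 7
= (1 + 26 + 74 + 18 + 5 - 40) mod 7
= 84 mod 7 = 0
h=0 → Saturday

Saturday


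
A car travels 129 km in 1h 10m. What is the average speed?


110.6 km/h

Distance: 129 km
Time: 1h 10m = 70 min = 70/60 = 7/6 hours
Speed = 129 ÷ (7/6) = 129 × 6 / 7 = 774/7 ≈ 110.6 km/h


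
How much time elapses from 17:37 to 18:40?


End time in minutes: 18×60 + 40 = 1120
Start time in minutes: 17×60 + 37 = 1057
Difference = 1120 - 1057 = 63 minutes
= 1 hours 3 minutes

1h 3m


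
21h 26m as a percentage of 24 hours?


0.8931 (89.31%)

Total minutes: 21×60 + 26 = 1286
Day = 24×60 = 1440 minutes
Fraction = 1286/1440 ≈ 0.8931
As a percentage: 1286/1440 × 100 ≈ 89.31%


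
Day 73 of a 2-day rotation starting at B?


Shift B

Shifts: A, B
Start: B (index 1)
Day 73: (1 + 73 - 1) mod 2
= 73 mod 2
= 1
Index 1 → shift B


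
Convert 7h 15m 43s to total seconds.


Hours: 7 × 3600 = 25200
Minutes: 15 × 60 = 900
Seconds: 43
Total = 25200 + 900 + 43 = 26143

26143 seconds


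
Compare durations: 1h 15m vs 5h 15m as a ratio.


Duration 1: 75 minutes
Duration 2: 315 minutes
Ratio = 75:315
GCD = 15
Simplified = 5:21
As a decimal: 5/21 ≈ 0.24

5:21 (0.24)


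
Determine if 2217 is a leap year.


No

Rules: divisible by 4 AND (not by 100 OR by 400)
2217 ÷ 4 = 554 remainder 1 → not divisible by 4
Not divisible by 4 → not a leap year
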